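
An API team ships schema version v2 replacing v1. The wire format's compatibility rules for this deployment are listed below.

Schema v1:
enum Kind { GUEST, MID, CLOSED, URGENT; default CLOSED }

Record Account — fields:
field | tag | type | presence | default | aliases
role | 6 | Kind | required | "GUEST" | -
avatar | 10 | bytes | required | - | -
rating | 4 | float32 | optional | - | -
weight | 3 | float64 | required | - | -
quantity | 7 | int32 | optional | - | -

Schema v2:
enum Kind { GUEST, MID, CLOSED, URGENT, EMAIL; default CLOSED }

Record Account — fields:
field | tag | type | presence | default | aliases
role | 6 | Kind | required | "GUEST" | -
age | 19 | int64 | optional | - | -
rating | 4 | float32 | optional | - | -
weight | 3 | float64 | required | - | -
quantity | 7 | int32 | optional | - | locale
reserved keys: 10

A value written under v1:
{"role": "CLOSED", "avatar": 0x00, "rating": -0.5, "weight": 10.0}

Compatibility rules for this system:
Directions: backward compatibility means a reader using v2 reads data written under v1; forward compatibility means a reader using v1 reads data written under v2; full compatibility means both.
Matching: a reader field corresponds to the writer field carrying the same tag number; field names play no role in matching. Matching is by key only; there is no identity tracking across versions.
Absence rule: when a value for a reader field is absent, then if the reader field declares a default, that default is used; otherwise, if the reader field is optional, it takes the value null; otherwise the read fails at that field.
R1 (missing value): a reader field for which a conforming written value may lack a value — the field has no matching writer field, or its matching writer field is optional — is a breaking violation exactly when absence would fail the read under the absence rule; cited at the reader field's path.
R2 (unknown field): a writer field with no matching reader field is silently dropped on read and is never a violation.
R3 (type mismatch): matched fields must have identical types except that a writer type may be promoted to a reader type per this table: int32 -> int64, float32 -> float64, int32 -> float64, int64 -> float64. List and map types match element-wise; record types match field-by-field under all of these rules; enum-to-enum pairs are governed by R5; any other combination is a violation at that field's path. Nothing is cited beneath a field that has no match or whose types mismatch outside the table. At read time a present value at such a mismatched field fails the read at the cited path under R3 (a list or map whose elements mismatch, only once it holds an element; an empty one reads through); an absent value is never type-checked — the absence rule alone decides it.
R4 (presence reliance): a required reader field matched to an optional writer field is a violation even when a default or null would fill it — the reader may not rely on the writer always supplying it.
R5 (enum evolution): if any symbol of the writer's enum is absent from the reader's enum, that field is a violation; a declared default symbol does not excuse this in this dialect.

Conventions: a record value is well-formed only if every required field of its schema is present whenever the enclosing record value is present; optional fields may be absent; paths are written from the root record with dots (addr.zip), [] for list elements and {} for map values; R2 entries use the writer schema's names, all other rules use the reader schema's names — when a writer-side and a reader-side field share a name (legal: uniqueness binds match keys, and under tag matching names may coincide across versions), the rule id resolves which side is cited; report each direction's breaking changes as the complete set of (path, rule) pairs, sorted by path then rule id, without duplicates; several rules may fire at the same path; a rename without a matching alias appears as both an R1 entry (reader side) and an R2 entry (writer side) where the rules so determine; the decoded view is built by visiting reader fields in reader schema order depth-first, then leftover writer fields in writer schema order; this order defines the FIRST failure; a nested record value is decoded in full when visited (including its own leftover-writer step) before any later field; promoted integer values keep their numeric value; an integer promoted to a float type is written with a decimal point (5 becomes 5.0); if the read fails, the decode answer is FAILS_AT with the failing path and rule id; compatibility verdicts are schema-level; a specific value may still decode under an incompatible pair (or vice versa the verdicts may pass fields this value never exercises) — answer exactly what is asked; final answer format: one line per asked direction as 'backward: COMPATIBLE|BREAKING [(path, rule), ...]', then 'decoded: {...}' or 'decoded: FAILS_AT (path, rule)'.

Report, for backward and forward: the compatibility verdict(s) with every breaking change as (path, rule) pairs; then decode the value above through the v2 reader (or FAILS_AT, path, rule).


backward: COMPATIBLE []; forward: BREAKING [(avatar, R1), (role, R5)]; decoded: {"role": "CLOSED", "age": null, "rating": -0.5, "weight": 10.0, "quantity": null}

in Account below, arrows point writer -> reader
checking backward for Account: reader v2 against writer v1:
  role <- role (Kind -> Kind, writer required)
  age: no writer-side match
  rating <- rating (float32 -> float32, writer optional)
  weight <- weight (float64 -> float64, writer required)
  quantity <- quantity (int32 -> int32, writer optional)
  writer field avatar has no reader counterpart
  => no violations; backward on Account: COMPATIBLE
checking forward for Account: reader v1 against writer v2:
  role <- role (Kind -> Kind, writer required)
  avatar: no writer-side match
  rating <- rating (float32 -> float32, writer optional)
  weight <- weight (float64 -> float64, writer required)
  quantity <- quantity (int32 -> int32, writer optional)
  writer field age has no reader counterpart
  breaking: (avatar, R1)
  breaking: (role, R5)
  forward on Account therefore BREAKING (2)
decode (reader v2):
  role := "CLOSED"
  age := null (absent, optional -> null)
  rating := -0.5
  weight := 10.0
  quantity := null (absent, optional -> null)
  writer avatar: unknown -> dropped
  => decoded: {"role": "CLOSED", "age": null, "rating": -0.5, "weight": 10.0, "quantity": null}


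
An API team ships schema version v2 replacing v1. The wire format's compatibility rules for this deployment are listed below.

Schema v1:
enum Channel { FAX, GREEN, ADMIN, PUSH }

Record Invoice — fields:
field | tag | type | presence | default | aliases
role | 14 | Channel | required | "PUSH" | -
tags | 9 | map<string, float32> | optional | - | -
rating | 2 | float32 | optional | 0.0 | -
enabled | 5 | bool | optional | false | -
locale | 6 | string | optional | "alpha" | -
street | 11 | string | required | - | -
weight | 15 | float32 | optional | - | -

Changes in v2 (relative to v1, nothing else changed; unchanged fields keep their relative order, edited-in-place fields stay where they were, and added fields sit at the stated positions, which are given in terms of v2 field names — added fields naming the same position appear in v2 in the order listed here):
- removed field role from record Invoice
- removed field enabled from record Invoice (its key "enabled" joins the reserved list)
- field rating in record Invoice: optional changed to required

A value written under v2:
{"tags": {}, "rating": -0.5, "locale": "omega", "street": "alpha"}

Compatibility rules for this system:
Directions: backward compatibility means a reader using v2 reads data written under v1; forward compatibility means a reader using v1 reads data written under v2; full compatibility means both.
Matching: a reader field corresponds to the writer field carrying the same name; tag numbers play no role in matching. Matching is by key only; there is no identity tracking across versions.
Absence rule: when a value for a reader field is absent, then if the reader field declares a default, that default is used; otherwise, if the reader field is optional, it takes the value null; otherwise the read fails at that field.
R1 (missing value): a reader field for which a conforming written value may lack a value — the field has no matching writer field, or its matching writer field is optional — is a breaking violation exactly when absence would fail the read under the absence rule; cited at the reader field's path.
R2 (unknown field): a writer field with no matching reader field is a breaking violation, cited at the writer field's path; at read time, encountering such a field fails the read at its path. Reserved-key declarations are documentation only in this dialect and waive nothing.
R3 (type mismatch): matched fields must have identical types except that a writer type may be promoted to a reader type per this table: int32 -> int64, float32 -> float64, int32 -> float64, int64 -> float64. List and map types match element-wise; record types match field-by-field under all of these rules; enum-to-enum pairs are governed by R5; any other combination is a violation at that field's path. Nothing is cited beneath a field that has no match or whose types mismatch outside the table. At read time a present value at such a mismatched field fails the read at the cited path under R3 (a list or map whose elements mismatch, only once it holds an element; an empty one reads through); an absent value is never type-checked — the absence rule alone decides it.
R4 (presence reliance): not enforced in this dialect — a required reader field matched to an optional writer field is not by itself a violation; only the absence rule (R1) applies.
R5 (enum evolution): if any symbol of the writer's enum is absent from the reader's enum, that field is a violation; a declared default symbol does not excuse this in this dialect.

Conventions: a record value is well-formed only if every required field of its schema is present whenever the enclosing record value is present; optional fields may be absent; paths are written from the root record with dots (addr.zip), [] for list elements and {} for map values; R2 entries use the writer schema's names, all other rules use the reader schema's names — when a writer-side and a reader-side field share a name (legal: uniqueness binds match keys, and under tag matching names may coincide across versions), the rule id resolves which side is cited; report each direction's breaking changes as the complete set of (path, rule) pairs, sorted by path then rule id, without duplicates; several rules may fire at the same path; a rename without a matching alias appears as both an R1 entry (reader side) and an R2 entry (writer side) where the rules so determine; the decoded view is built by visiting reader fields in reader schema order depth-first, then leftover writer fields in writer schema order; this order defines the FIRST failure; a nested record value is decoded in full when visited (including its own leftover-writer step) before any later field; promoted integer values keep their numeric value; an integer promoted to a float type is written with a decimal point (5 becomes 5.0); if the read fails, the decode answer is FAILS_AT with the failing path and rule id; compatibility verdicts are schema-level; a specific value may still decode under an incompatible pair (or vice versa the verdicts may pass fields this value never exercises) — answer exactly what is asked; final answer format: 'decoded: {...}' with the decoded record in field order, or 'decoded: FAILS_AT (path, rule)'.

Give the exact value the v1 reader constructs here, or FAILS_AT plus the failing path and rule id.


the writer's type comes first in each Invoice pair
decode (reader v1):
  role := "PUSH" (missing; default applied)
  tags := {}
  rating := -0.5
  enabled := false (missing; default applied)
  locale := "omega"
  street := "alpha"
  weight := null (missing; optional => null)
  => decoded: {"role": "PUSH", "tags": {}, "rating": -0.5, "enabled": false, "locale": "omega", "street": "alpha", "weight": null}
the rest of the Invoice diff is inert for this question:
  removed field role from record Invoice -> matters for Invoice compatibility verdicts, not for this value's decode
  removed field enabled from record Invoice (its key "enabled" joins the reserved list) -> matters for Invoice compatibility verdicts, not for this value's decode
  field rating in record Invoice: optional changed to required -> fires no rule on Invoice under this dialect and leaves the result unchanged

decoded: {"role": "PUSH", "tags": {}, "rating": -0.5, "enabled": false, "locale": "omega", "street": "alpha", "weight": null}


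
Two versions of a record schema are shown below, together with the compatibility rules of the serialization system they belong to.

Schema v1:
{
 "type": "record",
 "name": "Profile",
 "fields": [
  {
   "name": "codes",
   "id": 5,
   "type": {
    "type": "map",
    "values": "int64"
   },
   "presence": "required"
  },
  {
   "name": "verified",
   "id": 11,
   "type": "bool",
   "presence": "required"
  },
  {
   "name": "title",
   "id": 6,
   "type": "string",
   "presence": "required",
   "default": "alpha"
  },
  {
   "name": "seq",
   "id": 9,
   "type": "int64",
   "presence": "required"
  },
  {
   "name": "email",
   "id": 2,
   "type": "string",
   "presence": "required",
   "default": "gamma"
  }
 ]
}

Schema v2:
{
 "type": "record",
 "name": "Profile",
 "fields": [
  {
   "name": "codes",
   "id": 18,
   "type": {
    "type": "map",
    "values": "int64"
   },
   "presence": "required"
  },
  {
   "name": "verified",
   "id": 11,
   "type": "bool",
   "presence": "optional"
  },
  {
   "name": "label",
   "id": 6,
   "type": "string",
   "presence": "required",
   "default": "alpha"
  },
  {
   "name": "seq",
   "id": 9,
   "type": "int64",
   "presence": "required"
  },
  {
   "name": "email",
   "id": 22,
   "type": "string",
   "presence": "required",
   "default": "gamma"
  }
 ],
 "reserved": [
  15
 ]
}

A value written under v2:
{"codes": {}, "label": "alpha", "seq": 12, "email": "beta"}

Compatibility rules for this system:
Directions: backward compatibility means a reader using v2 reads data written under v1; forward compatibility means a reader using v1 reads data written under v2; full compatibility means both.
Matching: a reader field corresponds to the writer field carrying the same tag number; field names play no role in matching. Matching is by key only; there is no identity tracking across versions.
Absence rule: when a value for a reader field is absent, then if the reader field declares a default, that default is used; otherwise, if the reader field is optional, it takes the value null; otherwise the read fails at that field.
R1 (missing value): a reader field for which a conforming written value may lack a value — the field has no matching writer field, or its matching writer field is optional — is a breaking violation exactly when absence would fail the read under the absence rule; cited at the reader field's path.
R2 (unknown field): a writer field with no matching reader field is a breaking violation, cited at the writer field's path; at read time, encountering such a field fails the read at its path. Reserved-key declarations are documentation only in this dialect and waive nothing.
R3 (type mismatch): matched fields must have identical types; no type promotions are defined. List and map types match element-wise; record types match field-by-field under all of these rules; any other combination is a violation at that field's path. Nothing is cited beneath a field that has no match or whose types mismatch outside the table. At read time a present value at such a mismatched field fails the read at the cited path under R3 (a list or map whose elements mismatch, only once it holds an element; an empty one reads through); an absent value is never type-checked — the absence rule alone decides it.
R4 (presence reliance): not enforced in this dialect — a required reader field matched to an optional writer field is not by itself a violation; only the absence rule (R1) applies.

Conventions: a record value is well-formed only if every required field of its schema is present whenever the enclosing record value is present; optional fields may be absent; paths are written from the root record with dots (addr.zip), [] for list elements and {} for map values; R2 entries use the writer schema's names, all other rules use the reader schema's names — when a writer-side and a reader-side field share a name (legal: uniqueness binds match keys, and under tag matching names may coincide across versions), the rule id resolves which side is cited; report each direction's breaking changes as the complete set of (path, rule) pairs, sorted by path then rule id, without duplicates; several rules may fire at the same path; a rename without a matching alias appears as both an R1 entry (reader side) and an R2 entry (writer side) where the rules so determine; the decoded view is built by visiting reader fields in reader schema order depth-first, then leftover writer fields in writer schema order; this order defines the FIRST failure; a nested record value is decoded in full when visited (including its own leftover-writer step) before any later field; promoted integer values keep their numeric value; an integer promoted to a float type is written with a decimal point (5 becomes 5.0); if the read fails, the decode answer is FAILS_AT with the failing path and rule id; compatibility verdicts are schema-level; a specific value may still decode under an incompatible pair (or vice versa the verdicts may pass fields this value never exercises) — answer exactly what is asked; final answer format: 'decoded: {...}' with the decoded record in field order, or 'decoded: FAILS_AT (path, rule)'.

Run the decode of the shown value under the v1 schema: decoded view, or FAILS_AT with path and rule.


arrows below run writer -> reader for Profile
decode walk for Profile under reader schema v1:
  read fails at codes under R1 (no fill)
  => FAILS_AT (codes, R1)
the rest of the Profile diff is inert for this question:
  renamed field title to label in record Profile -> no rule fires on it and the decoded Profile view is identical with or without it
  field verified in record Profile: required changed to optional -> changes Profile's schema-level verdicts only — the decode of this value is the same
  field email in record Profile: tag 2 changed to 22 -> changes Profile's schema-level verdicts only — the decode of this value is the same

decoded: FAILS_AT (codes, R1)


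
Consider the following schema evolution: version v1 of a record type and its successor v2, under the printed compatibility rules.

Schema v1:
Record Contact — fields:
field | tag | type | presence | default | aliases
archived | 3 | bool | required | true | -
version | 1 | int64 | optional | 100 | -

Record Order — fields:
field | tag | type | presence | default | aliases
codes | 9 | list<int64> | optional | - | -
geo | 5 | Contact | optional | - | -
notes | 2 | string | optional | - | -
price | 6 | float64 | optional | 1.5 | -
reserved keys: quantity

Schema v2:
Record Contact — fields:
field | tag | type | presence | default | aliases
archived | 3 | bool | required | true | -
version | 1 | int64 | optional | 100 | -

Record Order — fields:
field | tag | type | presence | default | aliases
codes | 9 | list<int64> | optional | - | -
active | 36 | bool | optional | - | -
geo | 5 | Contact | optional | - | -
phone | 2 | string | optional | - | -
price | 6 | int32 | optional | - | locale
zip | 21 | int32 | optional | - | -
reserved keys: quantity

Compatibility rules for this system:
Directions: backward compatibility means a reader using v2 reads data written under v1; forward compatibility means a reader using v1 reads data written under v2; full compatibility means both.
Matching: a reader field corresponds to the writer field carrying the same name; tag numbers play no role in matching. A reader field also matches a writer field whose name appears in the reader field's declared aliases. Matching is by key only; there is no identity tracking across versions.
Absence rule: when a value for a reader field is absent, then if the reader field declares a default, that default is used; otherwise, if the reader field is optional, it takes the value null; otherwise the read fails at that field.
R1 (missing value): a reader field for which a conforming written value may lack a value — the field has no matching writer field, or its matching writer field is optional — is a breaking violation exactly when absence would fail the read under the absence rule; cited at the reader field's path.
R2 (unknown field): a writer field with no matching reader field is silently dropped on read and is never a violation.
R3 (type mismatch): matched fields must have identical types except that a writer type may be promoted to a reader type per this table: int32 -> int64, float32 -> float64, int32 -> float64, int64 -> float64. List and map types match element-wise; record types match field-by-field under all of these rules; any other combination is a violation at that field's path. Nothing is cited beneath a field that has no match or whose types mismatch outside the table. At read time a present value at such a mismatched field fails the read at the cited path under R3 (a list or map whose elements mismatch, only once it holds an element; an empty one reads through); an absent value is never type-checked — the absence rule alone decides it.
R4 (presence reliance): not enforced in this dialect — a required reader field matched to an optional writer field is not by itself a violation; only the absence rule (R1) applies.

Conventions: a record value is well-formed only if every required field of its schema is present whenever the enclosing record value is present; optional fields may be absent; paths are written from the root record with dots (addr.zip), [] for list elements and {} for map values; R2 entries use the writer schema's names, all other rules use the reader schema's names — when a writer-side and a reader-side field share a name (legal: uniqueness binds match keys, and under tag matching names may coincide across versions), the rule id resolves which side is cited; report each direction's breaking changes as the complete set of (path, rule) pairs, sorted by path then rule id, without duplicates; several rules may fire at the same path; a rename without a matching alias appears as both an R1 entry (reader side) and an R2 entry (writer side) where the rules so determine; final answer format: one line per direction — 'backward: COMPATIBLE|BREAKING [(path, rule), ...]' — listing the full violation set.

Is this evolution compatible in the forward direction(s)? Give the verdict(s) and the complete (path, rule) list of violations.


arrows below run writer -> reader for Order
forward pass over Order, reader schema v1, writer schema v2:
  codes <- codes (list<int64> -> list<int64>, writer optional)
  geo <- geo (Contact -> Contact, writer optional)
  notes: no writer-side match
  price <- price (int32 -> float64, writer optional)
  writer active: unknown to reader
  writer phone: unknown to reader
  writer zip: unknown to reader
  geo.archived <- geo.archived (bool -> bool, writer required)
  geo.version <- geo.version (int64 -> int64, writer optional)
  => no violations; forward on Order: COMPATIBLE
checking off the Order differences that do not matter here:
  renamed field notes to phone in record Order -> triggers nothing under Order's printed rules — same verdict
  added field zip to record Order: optional int32, tag 21 (in v2 it sits last) -> triggers nothing under Order's printed rules — same verdict
  added field active to record Order: optional bool, tag 36 (in v2 it sits immediately before geo) -> triggers nothing under Order's printed rules — same verdict
  field price in record Order: type float64 changed to int32 (its default is dropped) -> its effect on Order is confined to the backward direction, not asked

forward: COMPATIBLE []


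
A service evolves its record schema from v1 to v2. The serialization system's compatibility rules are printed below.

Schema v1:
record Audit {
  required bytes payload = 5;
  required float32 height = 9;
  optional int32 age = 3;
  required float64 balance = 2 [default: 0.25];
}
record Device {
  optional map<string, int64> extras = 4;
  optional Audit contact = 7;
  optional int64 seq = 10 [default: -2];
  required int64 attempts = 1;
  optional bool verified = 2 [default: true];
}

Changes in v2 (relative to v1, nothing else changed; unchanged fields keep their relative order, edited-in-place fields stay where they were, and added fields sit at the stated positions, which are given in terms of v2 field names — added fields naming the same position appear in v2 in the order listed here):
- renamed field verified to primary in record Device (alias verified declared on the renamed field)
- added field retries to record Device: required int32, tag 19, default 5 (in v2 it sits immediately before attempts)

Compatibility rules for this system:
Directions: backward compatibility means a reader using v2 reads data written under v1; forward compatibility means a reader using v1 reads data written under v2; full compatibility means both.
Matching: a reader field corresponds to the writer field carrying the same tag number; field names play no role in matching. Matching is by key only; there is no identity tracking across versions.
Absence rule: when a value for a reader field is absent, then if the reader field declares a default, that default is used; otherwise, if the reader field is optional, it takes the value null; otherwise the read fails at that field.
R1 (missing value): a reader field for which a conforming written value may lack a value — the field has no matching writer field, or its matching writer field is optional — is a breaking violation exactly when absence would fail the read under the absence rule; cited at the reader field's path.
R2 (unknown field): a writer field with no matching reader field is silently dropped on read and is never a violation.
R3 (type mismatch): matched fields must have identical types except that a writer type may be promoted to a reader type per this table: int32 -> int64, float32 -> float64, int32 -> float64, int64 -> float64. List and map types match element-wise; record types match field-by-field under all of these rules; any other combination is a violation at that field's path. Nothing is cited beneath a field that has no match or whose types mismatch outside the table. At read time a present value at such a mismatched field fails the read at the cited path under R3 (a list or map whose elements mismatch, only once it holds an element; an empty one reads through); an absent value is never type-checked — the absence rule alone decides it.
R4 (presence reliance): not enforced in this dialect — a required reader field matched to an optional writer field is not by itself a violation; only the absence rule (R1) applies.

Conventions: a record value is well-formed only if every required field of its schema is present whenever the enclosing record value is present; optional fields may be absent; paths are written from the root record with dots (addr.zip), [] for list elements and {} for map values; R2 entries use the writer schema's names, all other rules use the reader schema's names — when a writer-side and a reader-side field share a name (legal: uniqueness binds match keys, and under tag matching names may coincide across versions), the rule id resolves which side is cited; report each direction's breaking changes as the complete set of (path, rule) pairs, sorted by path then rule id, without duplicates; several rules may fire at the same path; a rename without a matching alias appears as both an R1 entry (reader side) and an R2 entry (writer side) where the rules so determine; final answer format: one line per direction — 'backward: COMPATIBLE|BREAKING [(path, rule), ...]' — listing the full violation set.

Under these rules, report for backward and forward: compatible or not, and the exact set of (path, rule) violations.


in Device below, arrows point writer -> reader
backward pass over Device, reader schema v2, writer schema v1:
  map<string, int64> -> map<string, int64>, writer optional: extras aligns to extras
  Audit -> Audit, writer optional: contact aligns to contact
  int64 -> int64, writer optional: seq aligns to seq
  retries: no writer match
  int64 -> int64, writer required: attempts aligns to attempts
  bool -> bool, writer optional: primary aligns to verified
  bytes -> bytes, writer required: contact.payload aligns to contact.payload
  float32 -> float32, writer required: contact.height aligns to contact.height
  int32 -> int32, writer optional: contact.age aligns to contact.age
  float64 -> float64, writer required: contact.balance aligns to contact.balance
  nothing fires on Device: backward is COMPATIBLE
forward pass over Device, reader schema v1, writer schema v2:
  map<string, int64> -> map<string, int64>, writer optional: extras aligns to extras
  Audit -> Audit, writer optional: contact aligns to contact
  int64 -> int64, writer optional: seq aligns to seq
  int64 -> int64, writer required: attempts aligns to attempts
  bool -> bool, writer optional: verified aligns to primary
  writer field retries has no reader counterpart
  bytes -> bytes, writer required: contact.payload aligns to contact.payload
  float32 -> float32, writer required: contact.height aligns to contact.height
  int32 -> int32, writer optional: contact.age aligns to contact.age
  float64 -> float64, writer required: contact.balance aligns to contact.balance
  nothing fires on Device: forward is COMPATIBLE

backward: COMPATIBLE []; forward: COMPATIBLE []


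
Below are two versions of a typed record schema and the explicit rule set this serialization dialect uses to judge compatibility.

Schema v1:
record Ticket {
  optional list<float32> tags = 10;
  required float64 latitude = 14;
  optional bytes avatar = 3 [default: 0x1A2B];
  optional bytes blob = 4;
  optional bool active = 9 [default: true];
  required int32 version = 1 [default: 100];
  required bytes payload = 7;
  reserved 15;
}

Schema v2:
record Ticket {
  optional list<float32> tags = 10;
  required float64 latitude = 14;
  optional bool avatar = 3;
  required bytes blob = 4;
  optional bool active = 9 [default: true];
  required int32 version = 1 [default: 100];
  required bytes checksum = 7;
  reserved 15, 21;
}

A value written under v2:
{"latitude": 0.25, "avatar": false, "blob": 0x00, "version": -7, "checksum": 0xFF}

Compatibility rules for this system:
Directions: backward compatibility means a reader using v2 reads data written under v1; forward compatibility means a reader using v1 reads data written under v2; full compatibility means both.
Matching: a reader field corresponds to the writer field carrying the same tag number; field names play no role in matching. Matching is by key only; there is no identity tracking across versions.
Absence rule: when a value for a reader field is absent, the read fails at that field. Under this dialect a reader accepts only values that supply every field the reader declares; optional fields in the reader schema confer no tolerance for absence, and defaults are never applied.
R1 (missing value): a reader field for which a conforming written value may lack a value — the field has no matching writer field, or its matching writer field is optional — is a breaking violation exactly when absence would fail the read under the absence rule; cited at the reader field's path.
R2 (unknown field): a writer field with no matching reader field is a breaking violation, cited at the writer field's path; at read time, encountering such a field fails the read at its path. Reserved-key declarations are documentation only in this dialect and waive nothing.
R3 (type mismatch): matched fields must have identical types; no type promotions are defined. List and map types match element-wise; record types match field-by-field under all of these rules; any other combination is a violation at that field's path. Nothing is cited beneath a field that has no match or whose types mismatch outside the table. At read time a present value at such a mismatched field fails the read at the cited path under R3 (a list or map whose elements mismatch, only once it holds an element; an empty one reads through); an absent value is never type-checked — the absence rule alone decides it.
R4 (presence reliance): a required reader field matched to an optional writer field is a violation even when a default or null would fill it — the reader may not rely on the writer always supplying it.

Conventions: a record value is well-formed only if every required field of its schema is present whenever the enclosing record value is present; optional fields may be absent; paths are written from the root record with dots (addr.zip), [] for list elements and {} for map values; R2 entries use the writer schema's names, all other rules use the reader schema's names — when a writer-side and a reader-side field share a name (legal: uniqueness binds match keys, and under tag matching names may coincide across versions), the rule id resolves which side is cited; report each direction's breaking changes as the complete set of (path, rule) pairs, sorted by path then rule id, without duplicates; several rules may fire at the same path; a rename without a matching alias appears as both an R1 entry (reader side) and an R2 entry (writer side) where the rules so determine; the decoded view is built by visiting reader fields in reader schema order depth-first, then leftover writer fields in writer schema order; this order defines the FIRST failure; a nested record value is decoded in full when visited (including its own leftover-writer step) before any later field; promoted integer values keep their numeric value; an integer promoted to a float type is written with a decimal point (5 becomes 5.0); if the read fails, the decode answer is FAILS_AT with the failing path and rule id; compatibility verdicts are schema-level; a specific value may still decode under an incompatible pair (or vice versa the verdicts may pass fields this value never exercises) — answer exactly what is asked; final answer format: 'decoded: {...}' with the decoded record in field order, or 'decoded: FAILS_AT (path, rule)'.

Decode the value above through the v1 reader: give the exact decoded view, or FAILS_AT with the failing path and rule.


decoded: FAILS_AT (tags, R1)

each type pair in Ticket: writer, then reader
decode (reader v1):
  read fails at tags under R1 (no fill)
  => FAILS_AT (tags, R1)
diffs on Ticket not affecting the asked answer:
  field avatar in record Ticket: type bytes changed to bool (its default is dropped) -> matters for Ticket compatibility verdicts, not for this value's decode
  field blob in record Ticket: optional changed to required -> matters for Ticket compatibility verdicts, not for this value's decode
  renamed field payload to checksum in record Ticket -> no rule fires on it and the decoded Ticket view is identical with or without it


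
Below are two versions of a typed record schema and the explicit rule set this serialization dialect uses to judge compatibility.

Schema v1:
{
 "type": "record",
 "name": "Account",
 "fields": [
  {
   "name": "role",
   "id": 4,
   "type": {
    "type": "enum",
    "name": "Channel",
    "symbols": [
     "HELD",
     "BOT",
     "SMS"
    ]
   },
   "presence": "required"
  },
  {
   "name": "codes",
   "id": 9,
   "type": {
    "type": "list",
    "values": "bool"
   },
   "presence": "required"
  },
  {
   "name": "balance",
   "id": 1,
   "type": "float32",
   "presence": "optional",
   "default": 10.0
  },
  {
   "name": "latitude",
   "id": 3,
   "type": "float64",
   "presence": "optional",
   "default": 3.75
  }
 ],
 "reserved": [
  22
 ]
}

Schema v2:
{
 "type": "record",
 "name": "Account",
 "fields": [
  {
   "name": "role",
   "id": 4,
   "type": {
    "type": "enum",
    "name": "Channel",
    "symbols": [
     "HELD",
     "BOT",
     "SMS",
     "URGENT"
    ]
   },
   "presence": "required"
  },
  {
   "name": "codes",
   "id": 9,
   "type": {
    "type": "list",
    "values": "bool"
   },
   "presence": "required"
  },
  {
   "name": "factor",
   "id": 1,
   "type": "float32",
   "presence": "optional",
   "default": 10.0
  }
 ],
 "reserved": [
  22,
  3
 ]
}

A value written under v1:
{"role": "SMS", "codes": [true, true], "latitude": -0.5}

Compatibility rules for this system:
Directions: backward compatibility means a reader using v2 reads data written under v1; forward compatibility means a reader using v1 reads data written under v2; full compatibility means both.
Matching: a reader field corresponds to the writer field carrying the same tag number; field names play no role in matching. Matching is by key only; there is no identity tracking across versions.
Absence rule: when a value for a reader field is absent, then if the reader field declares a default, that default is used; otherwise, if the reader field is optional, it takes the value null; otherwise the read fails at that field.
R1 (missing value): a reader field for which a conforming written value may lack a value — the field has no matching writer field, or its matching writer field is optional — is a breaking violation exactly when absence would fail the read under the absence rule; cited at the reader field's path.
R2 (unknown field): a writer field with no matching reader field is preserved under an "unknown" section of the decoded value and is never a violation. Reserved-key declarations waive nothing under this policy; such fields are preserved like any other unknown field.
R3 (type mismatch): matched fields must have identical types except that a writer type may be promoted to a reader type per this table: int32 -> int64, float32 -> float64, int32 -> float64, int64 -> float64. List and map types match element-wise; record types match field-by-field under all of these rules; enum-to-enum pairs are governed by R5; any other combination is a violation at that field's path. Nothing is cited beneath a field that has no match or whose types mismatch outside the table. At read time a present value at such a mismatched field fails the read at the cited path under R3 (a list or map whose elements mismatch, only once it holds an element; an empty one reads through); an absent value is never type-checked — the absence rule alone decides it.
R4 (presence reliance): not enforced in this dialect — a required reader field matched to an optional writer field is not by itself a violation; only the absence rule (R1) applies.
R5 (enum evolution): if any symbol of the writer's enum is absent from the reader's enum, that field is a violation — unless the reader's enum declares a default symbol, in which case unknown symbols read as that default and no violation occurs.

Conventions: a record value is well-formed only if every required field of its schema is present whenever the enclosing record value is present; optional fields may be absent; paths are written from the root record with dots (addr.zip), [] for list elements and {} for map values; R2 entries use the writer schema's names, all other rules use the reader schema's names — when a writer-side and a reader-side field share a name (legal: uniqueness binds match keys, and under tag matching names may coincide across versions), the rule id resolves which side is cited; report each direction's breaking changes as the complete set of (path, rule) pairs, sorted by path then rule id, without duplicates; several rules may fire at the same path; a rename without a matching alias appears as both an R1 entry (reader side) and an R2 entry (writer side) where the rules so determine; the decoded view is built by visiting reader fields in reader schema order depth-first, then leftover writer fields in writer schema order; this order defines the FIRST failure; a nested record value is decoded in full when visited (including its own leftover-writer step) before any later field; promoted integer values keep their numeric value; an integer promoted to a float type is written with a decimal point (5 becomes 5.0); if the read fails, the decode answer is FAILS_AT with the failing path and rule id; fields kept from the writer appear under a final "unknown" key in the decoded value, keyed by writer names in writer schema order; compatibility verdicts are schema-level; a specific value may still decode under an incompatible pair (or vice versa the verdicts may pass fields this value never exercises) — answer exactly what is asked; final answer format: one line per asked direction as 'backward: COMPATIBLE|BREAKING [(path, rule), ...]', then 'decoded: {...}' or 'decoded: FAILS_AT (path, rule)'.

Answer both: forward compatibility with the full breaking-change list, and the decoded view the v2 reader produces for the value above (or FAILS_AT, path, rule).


arrows below run writer -> reader for Account
checking forward for Account: reader v1 against writer v2:
  role: Channel -> Channel, writer required; from role
  codes: list<bool> -> list<bool>, writer required; from codes
  balance: float32 -> float32, writer optional; from factor
  latitude: no writer match
  violation R5 at role
  forward on Account therefore BREAKING (1)
migrating the Account value to v2:
  role := "SMS"
  codes := [true, true]
  factor := 10.0 (absent -> default)
  writer latitude: kept under "unknown"
  => decoded: {"role": "SMS", "codes": [true, true], "factor": 10.0, "unknown": {"latitude": -0.5}}

forward: BREAKING [(role, R5)]; decoded: {"role": "SMS", "codes": [true, true], "factor": 10.0, "unknown": {"latitude": -0.5}}
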